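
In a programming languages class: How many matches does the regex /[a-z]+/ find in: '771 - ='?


Pattern: /[a-z]+/ (identifiers)
Input: '771 - ='
Scanning for matches:
Total matches: 0

0


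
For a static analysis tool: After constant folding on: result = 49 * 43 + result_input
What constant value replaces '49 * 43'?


Identifying constant sub-expression:
  Original: result = 49 * 43 + result_input
  49 and 43 are both compile-time constants
  Evaluating: 49 * 43 = 2107
  After folding: result = 2107 + result_input

2107


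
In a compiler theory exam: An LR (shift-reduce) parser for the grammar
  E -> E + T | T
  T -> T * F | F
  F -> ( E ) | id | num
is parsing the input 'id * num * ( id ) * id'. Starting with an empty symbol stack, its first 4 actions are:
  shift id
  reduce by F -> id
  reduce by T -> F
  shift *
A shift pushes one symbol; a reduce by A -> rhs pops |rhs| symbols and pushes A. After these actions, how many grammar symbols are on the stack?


Tracking the symbol stack through each action:
  Action 1: shift 'id' : push -> stack = [id] (size 1)
  Action 2: reduce by F -> id : pop 1, push F -> stack = [F] (size 1)
  Action 3: reduce by T -> F : pop 1, push T -> stack = [T] (size 1)
  Action 4: shift '*' : push -> stack = [T, *] (size 2)
Final stack size: 2

2


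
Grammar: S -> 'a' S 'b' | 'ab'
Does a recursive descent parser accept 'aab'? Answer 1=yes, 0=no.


Grammar accepts strings of the form a^n b^n (n >= 1)
Word: 'aab'
Counting: 2 a's and 1 b's
Check: 2 == 1? No
Mismatch: a-count != b-count
Rejected

0


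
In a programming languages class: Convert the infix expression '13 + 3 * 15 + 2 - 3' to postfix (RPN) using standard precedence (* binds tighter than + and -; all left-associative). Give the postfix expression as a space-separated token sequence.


Applying the shunting-yard algorithm:
  Operand 13 -> output
  Push '+' onto operator stack -> op-stack: [+]
  Operand 3 -> output
  Push '*' onto operator stack -> op-stack: [+, *]
  Operand 15 -> output
  See '+' (prec 1); top '*' (prec 2) >= it -> pop '*' to output
  See '+' (prec 1); top '+' (prec 1) >= it -> pop '+' to output
  Push '+' onto operator stack -> op-stack: [+]
  Operand 2 -> output
  See '-' (prec 1); top '+' (prec 1) >= it -> pop '+' to output
  Push '-' onto operator stack -> op-stack: [-]
  Operand 3 -> output
  End of input: pop '-' to output
Postfix result: 13 3 15 * + 2 + 3 -

13 3 15 * + 2 + 3 -


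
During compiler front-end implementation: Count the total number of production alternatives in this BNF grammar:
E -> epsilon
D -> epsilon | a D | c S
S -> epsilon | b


Counting alternatives per rule:
  E: 1 alternative(s)
  D: 3 alternative(s)
  S: 2 alternative(s)
Sum: 1 + 3 + 2 = 6

6


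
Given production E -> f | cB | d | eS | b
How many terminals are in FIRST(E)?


Production: E -> f | cB | d | eS | b
Examining each alternative for leading terminals:
  E -> f : first terminal = 'f'
  E -> cB : first terminal = 'c'
  E -> d : first terminal = 'd'
  E -> eS : first terminal = 'e'
  E -> b : first terminal = 'b'
FIRST(E) = {b, c, d, e, f}
Count: 5

5


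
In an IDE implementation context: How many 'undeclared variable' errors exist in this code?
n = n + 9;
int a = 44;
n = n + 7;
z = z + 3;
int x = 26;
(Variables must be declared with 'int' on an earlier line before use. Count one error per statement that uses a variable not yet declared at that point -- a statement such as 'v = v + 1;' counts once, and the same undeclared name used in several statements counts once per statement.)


Scanning code line by line:
  Line 1: use 'n' -> ERROR (undeclared)
  Line 2: declare 'a' -> declared = ['a']
  Line 3: use 'n' -> ERROR (undeclared)
  Line 4: use 'z' -> ERROR (undeclared)
  Line 5: declare 'x' -> declared = ['a', 'x']
Total undeclared variable errors: 3

3


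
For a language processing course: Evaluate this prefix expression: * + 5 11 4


Parsing prefix expression: * + 5 11 4
Step 1: Innermost operation '+ 5 11'
  5 + 11 = 16
Step 2: Outer operation '* [16] 4'
  16 * 4 = 64

64


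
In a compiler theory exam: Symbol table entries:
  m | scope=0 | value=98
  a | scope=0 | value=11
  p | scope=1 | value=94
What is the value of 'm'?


Searching symbol table for 'm':
  m | scope=0 | value=98 <- MATCH
  a | scope=0 | value=11
  p | scope=1 | value=94
Found 'm' at scope 0 with value 98

98


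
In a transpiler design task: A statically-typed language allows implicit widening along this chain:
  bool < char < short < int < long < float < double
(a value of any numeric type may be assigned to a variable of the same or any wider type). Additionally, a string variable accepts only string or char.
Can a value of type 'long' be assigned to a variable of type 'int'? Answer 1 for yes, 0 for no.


Target variable type: int
Source value type: long
Numeric ranks: long=4, int=3
Widening allowed iff rank(source) <= rank(target): 4 <= 3? No
Result: 0

0


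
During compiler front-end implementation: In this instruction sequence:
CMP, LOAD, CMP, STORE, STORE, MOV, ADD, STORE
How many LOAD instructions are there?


Scanning instruction sequence for LOAD:
  Position 1: CMP
  Position 2: LOAD <- MATCH
  Position 3: CMP
  Position 4: STORE
  Position 5: STORE
  Position 6: MOV
  Position 7: ADD
  Position 8: STORE
Matches at positions: [2]
Total LOAD count: 1

1


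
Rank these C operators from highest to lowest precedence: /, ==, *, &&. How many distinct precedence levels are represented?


Looking up precedence for each operator:
  / -> precedence 6
  == -> precedence 3
  * -> precedence 6
  && -> precedence 2
Sorted highest to lowest: /, *, ==, &&
Distinct precedence values: [6, 3, 2]
Number of distinct levels: 3

3


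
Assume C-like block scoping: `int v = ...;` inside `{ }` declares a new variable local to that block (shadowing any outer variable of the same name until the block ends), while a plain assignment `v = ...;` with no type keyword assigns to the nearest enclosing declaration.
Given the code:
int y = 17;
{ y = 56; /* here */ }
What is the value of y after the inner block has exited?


Analyzing scoping rules:
Outer scope: declares y = 17
Inner block: 'y = 56;' has no type keyword, so it is an assignment to the outer y (no shadowing)
The assignment changed the outer variable itself, so the new value persists after the block -> 56
Result: 56

56


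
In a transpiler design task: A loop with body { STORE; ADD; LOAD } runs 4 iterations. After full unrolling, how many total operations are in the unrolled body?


Loop body operations: STORE, ADD, LOAD (3 ops per iteration)
Unrolling 4 iterations:
  Iteration 1: STORE, ADD, LOAD (3 ops)
  Iteration 2: STORE, ADD, LOAD (3 ops)
  Iteration 3: STORE, ADD, LOAD (3 ops)
  Iteration 4: STORE, ADD, LOAD (3 ops)
Total: 4 iterations * 3 ops/iter = 12 operations

12


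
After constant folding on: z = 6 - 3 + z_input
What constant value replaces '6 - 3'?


Identifying constant sub-expression:
  Original: z = 6 - 3 + z_input
  6 and 3 are both compile-time constants
  Evaluating: 6 - 3 = 3
  After folding: z = 3 + z_input

3


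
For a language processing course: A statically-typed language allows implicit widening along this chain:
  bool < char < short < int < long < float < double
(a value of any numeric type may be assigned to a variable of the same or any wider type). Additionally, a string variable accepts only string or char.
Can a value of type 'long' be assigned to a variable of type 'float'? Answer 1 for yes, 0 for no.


Target variable type: float
Source value type: long
Numeric ranks: long=4, float=5
Widening allowed iff rank(source) <= rank(target): 4 <= 5? Yes
Result: 1

1


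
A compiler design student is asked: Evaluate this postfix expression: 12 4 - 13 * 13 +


Processing tokens left to right:
Push 12, Push 4
Pop 12 and 4, compute 12 - 4 = 8, push 8
Push 13
Pop 8 and 13, compute 8 * 13 = 104, push 104
Push 13
Pop 104 and 13, compute 104 + 13 = 117, push 117
Stack result: 117

117


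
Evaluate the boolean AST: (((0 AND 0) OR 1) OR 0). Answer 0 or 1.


Step 1: Evaluate inner node
  0 AND 0 = 0
Step 2: Evaluate next node
  0 OR 1 = 1
Step 3: Evaluate root node
  1 OR 0 = 1

1


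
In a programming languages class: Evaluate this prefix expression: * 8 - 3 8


Parsing prefix expression: * 8 - 3 8
Step 1: Innermost operation '- 3 8'
  3 - 8 = -5
Step 2: Outer operation '* 8 [-5]'
  8 * -5 = -40

-40


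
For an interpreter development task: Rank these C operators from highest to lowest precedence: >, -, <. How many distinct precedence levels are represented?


Looking up precedence for each operator:
  > -> precedence 4
  - -> precedence 5
  < -> precedence 4
Sorted highest to lowest: -, >, <
Distinct precedence values: [5, 4]
Number of distinct levels: 2

2


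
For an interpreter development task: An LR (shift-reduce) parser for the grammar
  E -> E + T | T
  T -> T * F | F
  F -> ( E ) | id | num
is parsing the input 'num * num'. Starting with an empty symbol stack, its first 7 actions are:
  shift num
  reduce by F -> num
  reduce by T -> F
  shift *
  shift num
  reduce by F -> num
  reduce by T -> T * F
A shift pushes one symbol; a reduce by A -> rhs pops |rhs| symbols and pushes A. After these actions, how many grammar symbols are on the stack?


Tracking the symbol stack through each action:
  Action 1: shift 'num' : push -> stack = [num] (size 1)
  Action 2: reduce by F -> num : pop 1, push F -> stack = [F] (size 1)
  Action 3: reduce by T -> F : pop 1, push T -> stack = [T] (size 1)
  Action 4: shift '*' : push -> stack = [T, *] (size 2)
  Action 5: shift 'num' : push -> stack = [T, *, num] (size 3)
  Action 6: reduce by F -> num : pop 1, push F -> stack = [T, *, F] (size 3)
  Action 7: reduce by T -> T * F : pop 3, push T -> stack = [T] (size 1)
Final stack size: 1

1


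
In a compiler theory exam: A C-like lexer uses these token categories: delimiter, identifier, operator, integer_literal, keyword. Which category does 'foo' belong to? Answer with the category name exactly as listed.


Token: 'foo'
Checking categories:
  identifier: YES
  integer_literal: no
  operator: no
  keyword: no
  delimiter: no
Category: identifier

identifier


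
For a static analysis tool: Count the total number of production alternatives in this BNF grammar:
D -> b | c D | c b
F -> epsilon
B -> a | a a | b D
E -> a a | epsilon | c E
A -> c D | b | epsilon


Counting alternatives per rule:
  D: 3 alternative(s)
  F: 1 alternative(s)
  B: 3 alternative(s)
  E: 3 alternative(s)
  A: 3 alternative(s)
Sum: 3 + 1 + 3 + 3 + 3 = 13

13


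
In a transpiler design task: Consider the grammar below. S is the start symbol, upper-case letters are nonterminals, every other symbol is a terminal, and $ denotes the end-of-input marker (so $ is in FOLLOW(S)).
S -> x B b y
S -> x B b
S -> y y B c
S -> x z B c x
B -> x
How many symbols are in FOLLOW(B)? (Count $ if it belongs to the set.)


S is the start symbol and does not occur in any rule body, so FOLLOW(S) = {$}.
Examining every occurrence of B in a rule body:
  S -> x B b y : B is followed by terminal 'b' -> add 'b'
  S -> x B b : B is followed by terminal 'b' -> add 'b' (already in the set)
  S -> y y B c : B is followed by terminal 'c' -> add 'c'
  S -> x z B c x : B is followed by terminal 'c' -> add 'c' (already in the set)
  B -> x : B does not occur in the body -> contributes nothing
FOLLOW(B) = {b, c}
Count: 2

2


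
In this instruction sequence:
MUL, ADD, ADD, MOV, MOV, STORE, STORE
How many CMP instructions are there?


Scanning instruction sequence for CMP:
  Position 1: MUL
  Position 2: ADD
  Position 3: ADD
  Position 4: MOV
  Position 5: MOV
  Position 6: STORE
  Position 7: STORE
Matches at positions: []
Total CMP count: 0

0


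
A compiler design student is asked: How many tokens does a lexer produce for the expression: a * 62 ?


Scanning 'a * 62'
Token 1: 'a' -> identifier
Token 2: '*' -> operator
Token 3: '62' -> integer_literal
Total tokens: 3

3


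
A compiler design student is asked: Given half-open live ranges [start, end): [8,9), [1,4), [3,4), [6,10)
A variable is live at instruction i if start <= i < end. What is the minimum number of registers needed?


Live ranges:
  Var0: [8, 9)
  Var1: [1, 4)
  Var2: [3, 4)
  Var3: [6, 10)
Sweep-line events (position, delta, active):
  pos=1 start -> active=1
  pos=3 start -> active=2
  pos=4 end -> active=1
  pos=4 end -> active=0
  pos=6 start -> active=1
  pos=8 start -> active=2
  pos=9 end -> active=1
  pos=10 end -> active=0
Maximum simultaneous active: 2
Minimum registers needed: 2

2


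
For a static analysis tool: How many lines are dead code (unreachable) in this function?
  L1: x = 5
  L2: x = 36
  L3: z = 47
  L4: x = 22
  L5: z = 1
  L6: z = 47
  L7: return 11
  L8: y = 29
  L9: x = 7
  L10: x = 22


Analyzing control flow:
  L1: reachable (before return)
  L2: reachable (before return)
  L3: reachable (before return)
  L4: reachable (before return)
  L5: reachable (before return)
  L6: reachable (before return)
  L7: reachable (return statement)
  L8: DEAD (after return at L7)
  L9: DEAD (after return at L7)
  L10: DEAD (after return at L7)
Return at L7, total lines = 10
Dead lines: L8 through L10
Count: 3

3


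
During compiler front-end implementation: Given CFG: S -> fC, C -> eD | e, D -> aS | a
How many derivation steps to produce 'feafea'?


Grammar: S -> fC, C -> eD | e, D -> aS | a
Deriving 'feafea':
Step 1: S -> fC => fC
Step 2: C -> eD => feD
Step 3: D -> aS => feaS
Step 4: S -> fC => feafC
Step 5: C -> eD => feafeD
Step 6: D -> a => feafea
Total derivation steps: 6

6


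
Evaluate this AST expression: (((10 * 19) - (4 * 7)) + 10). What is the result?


Expression: (((10 * 19) - (4 * 7)) + 10)
Evaluating step by step:
  10 * 19 = 190
  4 * 7 = 28
  190 - 28 = 162
  162 + 10 = 172
Result: 172

172


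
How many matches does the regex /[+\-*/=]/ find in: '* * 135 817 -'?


Pattern: /[+\-*/=]/ (operators)
Input: '* * 135 817 -'
Scanning for matches:
  Match 1: '*'
  Match 2: '*'
  Match 3: '-'
Total matches: 3

3


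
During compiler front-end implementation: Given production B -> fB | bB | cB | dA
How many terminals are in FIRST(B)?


Production: B -> fB | bB | cB | dA
Examining each alternative for leading terminals:
  B -> fB : first terminal = 'f'
  B -> bB : first terminal = 'b'
  B -> cB : first terminal = 'c'
  B -> dA : first terminal = 'd'
FIRST(B) = {b, c, d, f}
Count: 4

4


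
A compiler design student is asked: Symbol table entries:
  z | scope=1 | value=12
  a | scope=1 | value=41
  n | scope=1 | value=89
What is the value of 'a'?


Searching symbol table for 'a':
  z | scope=1 | value=12
  a | scope=1 | value=41 <- MATCH
  n | scope=1 | value=89
Found 'a' at scope 1 with value 41

41


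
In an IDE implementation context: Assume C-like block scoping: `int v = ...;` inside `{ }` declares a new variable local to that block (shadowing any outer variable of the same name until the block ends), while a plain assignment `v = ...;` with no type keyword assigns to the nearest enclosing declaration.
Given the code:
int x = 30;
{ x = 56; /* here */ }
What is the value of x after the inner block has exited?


Analyzing scoping rules:
Outer scope: declares x = 30
Inner block: 'x = 56;' has no type keyword, so it is an assignment to the outer x (no shadowing)
The assignment changed the outer variable itself, so the new value persists after the block -> 56
Result: 56

56


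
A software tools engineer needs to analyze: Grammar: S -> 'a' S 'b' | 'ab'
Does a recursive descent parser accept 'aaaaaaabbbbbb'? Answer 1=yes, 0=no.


Grammar accepts strings of the form a^n b^n (n >= 1)
Word: 'aaaaaaabbbbbb'
Counting: 7 a's and 6 b's
Check: 7 == 6? No
Mismatch: a-count != b-count
Rejected

0


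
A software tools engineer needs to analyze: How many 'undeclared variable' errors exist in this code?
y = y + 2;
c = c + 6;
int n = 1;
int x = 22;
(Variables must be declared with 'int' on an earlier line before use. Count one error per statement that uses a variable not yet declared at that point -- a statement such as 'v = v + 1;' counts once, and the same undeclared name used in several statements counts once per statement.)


Scanning code line by line:
  Line 1: use 'y' -> ERROR (undeclared)
  Line 2: use 'c' -> ERROR (undeclared)
  Line 3: declare 'n' -> declared = ['n']
  Line 4: declare 'x' -> declared = ['n', 'x']
Total undeclared variable errors: 2

2


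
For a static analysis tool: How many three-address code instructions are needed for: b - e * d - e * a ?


Expression: b - e * d - e * a
Generating three-address code (respecting * over +/- precedence):
  Instruction 1: t1 = e * d
  Instruction 2: t2 = e * a
  Instruction 3: t3 = b - t1
  Instruction 4: t4 = t3 - t2
Total instructions: 4

4


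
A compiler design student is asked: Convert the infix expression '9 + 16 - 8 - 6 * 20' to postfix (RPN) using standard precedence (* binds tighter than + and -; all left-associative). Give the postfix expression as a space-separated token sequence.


Applying the shunting-yard algorithm:
  Operand 9 -> output
  Push '+' onto operator stack -> op-stack: [+]
  Operand 16 -> output
  See '-' (prec 1); top '+' (prec 1) >= it -> pop '+' to output
  Push '-' onto operator stack -> op-stack: [-]
  Operand 8 -> output
  See '-' (prec 1); top '-' (prec 1) >= it -> pop '-' to output
  Push '-' onto operator stack -> op-stack: [-]
  Operand 6 -> output
  Push '*' onto operator stack -> op-stack: [-, *]
  Operand 20 -> output
  End of input: pop '*' to output
  End of input: pop '-' to output
Postfix result: 9 16 + 8 - 6 20 * -

9 16 + 8 - 6 20 * -


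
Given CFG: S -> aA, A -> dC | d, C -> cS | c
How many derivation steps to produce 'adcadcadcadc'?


Grammar: S -> aA, A -> dC | d, C -> cS | c
Deriving 'adcadcadcadc':
Step 1: S -> aA => aA
Step 2: A -> dC => adC
Step 3: C -> cS => adcS
Step 4: S -> aA => adcaA
Step 5: A -> dC => adcadC
Step 6: C -> cS => adcadcS
Step 7: S -> aA => adcadcaA
Step 8: A -> dC => adcadcadC
Step 9: C -> cS => adcadcadcS
Step 10: S -> aA => adcadcadcaA
Step 11: A -> dC => adcadcadcadC
Step 12: C -> c => adcadcadcadc
Total derivation steps: 12

12


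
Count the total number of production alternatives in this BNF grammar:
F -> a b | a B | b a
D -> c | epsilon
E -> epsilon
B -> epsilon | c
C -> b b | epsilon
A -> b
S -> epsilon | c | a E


Counting alternatives per rule:
  F: 3 alternative(s)
  D: 2 alternative(s)
  E: 1 alternative(s)
  B: 2 alternative(s)
  C: 2 alternative(s)
  A: 1 alternative(s)
  S: 3 alternative(s)
Sum: 3 + 2 + 1 + 2 + 2 + 1 + 3 = 14

14


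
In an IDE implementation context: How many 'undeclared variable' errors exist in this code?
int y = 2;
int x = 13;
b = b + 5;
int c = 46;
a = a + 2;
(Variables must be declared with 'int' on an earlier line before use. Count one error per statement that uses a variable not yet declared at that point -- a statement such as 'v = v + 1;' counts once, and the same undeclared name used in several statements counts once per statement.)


Scanning code line by line:
  Line 1: declare 'y' -> declared = ['y']
  Line 2: declare 'x' -> declared = ['x', 'y']
  Line 3: use 'b' -> ERROR (undeclared)
  Line 4: declare 'c' -> declared = ['c', 'x', 'y']
  Line 5: use 'a' -> ERROR (undeclared)
Total undeclared variable errors: 2

2


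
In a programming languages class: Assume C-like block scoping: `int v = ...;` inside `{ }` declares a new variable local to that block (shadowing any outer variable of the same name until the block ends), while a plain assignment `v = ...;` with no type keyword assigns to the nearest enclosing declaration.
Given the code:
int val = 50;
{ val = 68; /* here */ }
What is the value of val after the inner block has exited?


Analyzing scoping rules:
Outer scope: declares val = 50
Inner block: 'val = 68;' has no type keyword, so it is an assignment to the outer val (no shadowing)
The assignment changed the outer variable itself, so the new value persists after the block -> 68
Result: 68

68


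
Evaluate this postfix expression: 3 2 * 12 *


Processing tokens left to right:
Push 3, Push 2
Pop 3 and 2, compute 3 * 2 = 6, push 6
Push 12
Pop 6 and 12, compute 6 * 12 = 72, push 72
Stack result: 72

72


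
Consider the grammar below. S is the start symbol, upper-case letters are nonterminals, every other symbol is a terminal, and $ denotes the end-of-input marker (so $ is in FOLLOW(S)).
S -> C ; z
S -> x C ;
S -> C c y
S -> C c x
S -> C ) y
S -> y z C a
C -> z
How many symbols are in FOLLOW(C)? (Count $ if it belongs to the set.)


S is the start symbol and does not occur in any rule body, so FOLLOW(S) = {$}.
Examining every occurrence of C in a rule body:
  S -> C ; z : C is followed by terminal ';' -> add ';'
  S -> x C ; : C is followed by terminal ';' -> add ';' (already in the set)
  S -> C c y : C is followed by terminal 'c' -> add 'c'
  S -> C c x : C is followed by terminal 'c' -> add 'c' (already in the set)
  S -> C ) y : C is followed by terminal ')' -> add ')'
  S -> y z C a : C is followed by terminal 'a' -> add 'a'
  C -> z : C does not occur in the body -> contributes nothing
FOLLOW(C) = {), ;, a, c}
Count: 4

4


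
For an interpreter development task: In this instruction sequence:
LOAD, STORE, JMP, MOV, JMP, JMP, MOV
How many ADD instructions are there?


Scanning instruction sequence for ADD:
  Position 1: LOAD
  Position 2: STORE
  Position 3: JMP
  Position 4: MOV
  Position 5: JMP
  Position 6: JMP
  Position 7: MOV
Matches at positions: []
Total ADD count: 0

0


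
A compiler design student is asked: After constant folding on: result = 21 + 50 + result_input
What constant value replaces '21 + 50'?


Identifying constant sub-expression:
  Original: result = 21 + 50 + result_input
  21 and 50 are both compile-time constants
  Evaluating: 21 + 50 = 71
  After folding: result = 71 + result_input

71


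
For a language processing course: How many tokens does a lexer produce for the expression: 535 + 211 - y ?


Scanning '535 + 211 - y'
Token 1: '535' -> integer_literal
Token 2: '+' -> operator
Token 3: '211' -> integer_literal
Token 4: '-' -> operator
Token 5: 'y' -> identifier
Total tokens: 5

5


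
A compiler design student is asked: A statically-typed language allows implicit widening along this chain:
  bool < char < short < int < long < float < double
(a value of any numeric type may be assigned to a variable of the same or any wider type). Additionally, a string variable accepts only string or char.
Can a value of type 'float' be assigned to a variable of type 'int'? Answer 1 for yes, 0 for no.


Target variable type: int
Source value type: float
Numeric ranks: float=5, int=3
Widening allowed iff rank(source) <= rank(target): 5 <= 3? No
Result: 0

0


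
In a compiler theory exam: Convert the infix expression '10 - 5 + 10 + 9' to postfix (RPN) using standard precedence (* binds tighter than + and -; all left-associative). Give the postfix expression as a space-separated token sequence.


Applying the shunting-yard algorithm:
  Operand 10 -> output
  Push '-' onto operator stack -> op-stack: [-]
  Operand 5 -> output
  See '+' (prec 1); top '-' (prec 1) >= it -> pop '-' to output
  Push '+' onto operator stack -> op-stack: [+]
  Operand 10 -> output
  See '+' (prec 1); top '+' (prec 1) >= it -> pop '+' to output
  Push '+' onto operator stack -> op-stack: [+]
  Operand 9 -> output
  End of input: pop '+' to output
Postfix result: 10 5 - 10 + 9 +

10 5 - 10 + 9 +


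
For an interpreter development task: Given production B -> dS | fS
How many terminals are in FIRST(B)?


Production: B -> dS | fS
Examining each alternative for leading terminals:
  B -> dS : first terminal = 'd'
  B -> fS : first terminal = 'f'
FIRST(B) = {d, f}
Count: 2

2


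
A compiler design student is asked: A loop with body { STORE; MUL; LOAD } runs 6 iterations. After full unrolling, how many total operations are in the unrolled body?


Loop body operations: STORE, MUL, LOAD (3 ops per iteration)
Unrolling 6 iterations:
  Iteration 1: STORE, MUL, LOAD (3 ops)
  Iteration 2: STORE, MUL, LOAD (3 ops)
  Iteration 3: STORE, MUL, LOAD (3 ops)
  Iteration 4: STORE, MUL, LOAD (3 ops)
  Iteration 5: STORE, MUL, LOAD (3 ops)
  Iteration 6: STORE, MUL, LOAD (3 ops)
Total: 6 iterations * 3 ops/iter = 18 operations

18


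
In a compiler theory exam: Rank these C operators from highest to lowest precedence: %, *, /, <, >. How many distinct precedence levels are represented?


Looking up precedence for each operator:
  % -> precedence 6
  * -> precedence 6
  / -> precedence 6
  < -> precedence 4
  > -> precedence 4
Sorted highest to lowest: %, *, /, <, >
Distinct precedence values: [6, 4]
Number of distinct levels: 2

2


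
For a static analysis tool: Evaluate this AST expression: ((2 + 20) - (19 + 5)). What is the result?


Expression: ((2 + 20) - (19 + 5))
Evaluating step by step:
  2 + 20 = 22
  19 + 5 = 24
  22 - 24 = -2
Result: -2

-2


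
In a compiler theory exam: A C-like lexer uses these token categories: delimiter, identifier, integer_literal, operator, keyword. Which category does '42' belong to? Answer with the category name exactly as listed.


Token: '42'
Checking categories:
  identifier: no
  integer_literal: YES
  operator: no
  keyword: no
  delimiter: no
Category: integer_literal

integer_literal


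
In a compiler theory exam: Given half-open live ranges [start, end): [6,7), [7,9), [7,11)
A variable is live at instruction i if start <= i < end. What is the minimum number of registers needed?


Live ranges:
  Var0: [6, 7)
  Var1: [7, 9)
  Var2: [7, 11)
Sweep-line events (position, delta, active):
  pos=6 start -> active=1
  pos=7 end -> active=0
  pos=7 start -> active=1
  pos=7 start -> active=2
  pos=9 end -> active=1
  pos=11 end -> active=0
Maximum simultaneous active: 2
Minimum registers needed: 2

2


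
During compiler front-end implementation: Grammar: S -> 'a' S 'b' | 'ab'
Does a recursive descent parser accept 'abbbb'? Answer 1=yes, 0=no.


Grammar accepts strings of the form a^n b^n (n >= 1)
Word: 'abbbb'
Counting: 1 a's and 4 b's
Check: 1 == 4? No
Mismatch: a-count != b-count
Rejected

0


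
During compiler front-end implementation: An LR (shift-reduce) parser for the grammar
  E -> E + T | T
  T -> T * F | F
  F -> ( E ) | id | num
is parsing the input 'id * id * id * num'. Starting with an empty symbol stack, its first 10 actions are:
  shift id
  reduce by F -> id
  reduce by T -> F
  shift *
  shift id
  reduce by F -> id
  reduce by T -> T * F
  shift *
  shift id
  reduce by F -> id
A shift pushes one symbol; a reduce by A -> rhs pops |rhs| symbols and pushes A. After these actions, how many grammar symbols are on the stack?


Tracking the symbol stack through each action:
  Action 1: shift 'id' : push -> stack = [id] (size 1)
  Action 2: reduce by F -> id : pop 1, push F -> stack = [F] (size 1)
  Action 3: reduce by T -> F : pop 1, push T -> stack = [T] (size 1)
  Action 4: shift '*' : push -> stack = [T, *] (size 2)
  Action 5: shift 'id' : push -> stack = [T, *, id] (size 3)
  Action 6: reduce by F -> id : pop 1, push F -> stack = [T, *, F] (size 3)
  Action 7: reduce by T -> T * F : pop 3, push T -> stack = [T] (size 1)
  Action 8: shift '*' : push -> stack = [T, *] (size 2)
  Action 9: shift 'id' : push -> stack = [T, *, id] (size 3)
  Action 10: reduce by F -> id : pop 1, push F -> stack = [T, *, F] (size 3)
Final stack size: 3

3


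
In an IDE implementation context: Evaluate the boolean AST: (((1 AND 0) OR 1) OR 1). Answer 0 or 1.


Step 1: Evaluate inner node
  1 AND 0 = 0
Step 2: Evaluate next node
  0 OR 1 = 1
Step 3: Evaluate root node
  1 OR 1 = 1

1


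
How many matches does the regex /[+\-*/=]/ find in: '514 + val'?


Pattern: /[+\-*/=]/ (operators)
Input: '514 + val'
Scanning for matches:
  Match 1: '+'
Total matches: 1

1


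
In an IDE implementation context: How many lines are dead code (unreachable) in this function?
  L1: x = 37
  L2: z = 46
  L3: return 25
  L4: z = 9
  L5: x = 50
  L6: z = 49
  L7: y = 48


Analyzing control flow:
  L1: reachable (before return)
  L2: reachable (before return)
  L3: reachable (return statement)
  L4: DEAD (after return at L3)
  L5: DEAD (after return at L3)
  L6: DEAD (after return at L3)
  L7: DEAD (after return at L3)
Return at L3, total lines = 7
Dead lines: L4 through L7
Count: 4

4


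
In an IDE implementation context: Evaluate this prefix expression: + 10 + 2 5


Parsing prefix expression: + 10 + 2 5
Step 1: Innermost operation '+ 2 5'
  2 + 5 = 7
Step 2: Outer operation '+ 10 [7]'
  10 + 7 = 17

17


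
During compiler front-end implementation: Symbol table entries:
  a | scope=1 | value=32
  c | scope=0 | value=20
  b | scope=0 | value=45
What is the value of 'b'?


Searching symbol table for 'b':
  a | scope=1 | value=32
  c | scope=0 | value=20
  b | scope=0 | value=45 <- MATCH
Found 'b' at scope 0 with value 45

45


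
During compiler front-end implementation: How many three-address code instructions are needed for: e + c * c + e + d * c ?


Expression: e + c * c + e + d * c
Generating three-address code (respecting * over +/- precedence):
  Instruction 1: t1 = c * c
  Instruction 2: t2 = d * c
  Instruction 3: t3 = e + t1
  Instruction 4: t4 = t3 + e
  Instruction 5: t5 = t4 + t2
Total instructions: 5

5


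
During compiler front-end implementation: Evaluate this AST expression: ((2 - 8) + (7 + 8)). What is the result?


Expression: ((2 - 8) + (7 + 8))
Evaluating step by step:
  2 - 8 = -6
  7 + 8 = 15
  -6 + 15 = 9
Result: 9

9


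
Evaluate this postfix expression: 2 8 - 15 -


Processing tokens left to right:
Push 2, Push 8
Pop 2 and 8, compute 2 - 8 = -6, push -6
Push 15
Pop -6 and 15, compute -6 - 15 = -21, push -21
Stack result: -21

-21


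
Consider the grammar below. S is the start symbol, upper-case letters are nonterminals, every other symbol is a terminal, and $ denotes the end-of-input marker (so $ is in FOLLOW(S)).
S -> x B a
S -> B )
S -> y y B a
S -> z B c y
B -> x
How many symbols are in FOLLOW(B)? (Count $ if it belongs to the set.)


S is the start symbol and does not occur in any rule body, so FOLLOW(S) = {$}.
Examining every occurrence of B in a rule body:
  S -> x B a : B is followed by terminal 'a' -> add 'a'
  S -> B ) : B is followed by terminal ')' -> add ')'
  S -> y y B a : B is followed by terminal 'a' -> add 'a' (already in the set)
  S -> z B c y : B is followed by terminal 'c' -> add 'c'
  B -> x : B does not occur in the body -> contributes nothing
FOLLOW(B) = {), a, c}
Count: 3

3


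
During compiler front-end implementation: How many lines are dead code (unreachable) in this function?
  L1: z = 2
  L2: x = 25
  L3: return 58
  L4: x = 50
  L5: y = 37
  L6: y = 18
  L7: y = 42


Analyzing control flow:
  L1: reachable (before return)
  L2: reachable (before return)
  L3: reachable (return statement)
  L4: DEAD (after return at L3)
  L5: DEAD (after return at L3)
  L6: DEAD (after return at L3)
  L7: DEAD (after return at L3)
Return at L3, total lines = 7
Dead lines: L4 through L7
Count: 4

4


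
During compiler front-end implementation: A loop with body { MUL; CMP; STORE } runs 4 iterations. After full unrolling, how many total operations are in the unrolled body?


Loop body operations: MUL, CMP, STORE (3 ops per iteration)
Unrolling 4 iterations:
  Iteration 1: MUL, CMP, STORE (3 ops)
  Iteration 2: MUL, CMP, STORE (3 ops)
  Iteration 3: MUL, CMP, STORE (3 ops)
  Iteration 4: MUL, CMP, STORE (3 ops)
Total: 4 iterations * 3 ops/iter = 12 operations

12


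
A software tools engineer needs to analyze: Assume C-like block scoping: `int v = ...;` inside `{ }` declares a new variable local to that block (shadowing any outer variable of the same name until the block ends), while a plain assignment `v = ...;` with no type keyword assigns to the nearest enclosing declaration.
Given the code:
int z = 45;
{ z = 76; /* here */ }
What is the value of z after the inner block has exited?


Analyzing scoping rules:
Outer scope: declares z = 45
Inner block: 'z = 76;' has no type keyword, so it is an assignment to the outer z (no shadowing)
The assignment changed the outer variable itself, so the new value persists after the block -> 76
Result: 76

76


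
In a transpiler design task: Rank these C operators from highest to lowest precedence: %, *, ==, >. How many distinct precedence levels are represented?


Looking up precedence for each operator:
  % -> precedence 6
  * -> precedence 6
  == -> precedence 3
  > -> precedence 4
Sorted highest to lowest: %, *, >, ==
Distinct precedence values: [6, 4, 3]
Number of distinct levels: 3

3


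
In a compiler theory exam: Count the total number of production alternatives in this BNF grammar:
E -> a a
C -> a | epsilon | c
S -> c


Counting alternatives per rule:
  E: 1 alternative(s)
  C: 3 alternative(s)
  S: 1 alternative(s)
Sum: 1 + 3 + 1 = 5

5


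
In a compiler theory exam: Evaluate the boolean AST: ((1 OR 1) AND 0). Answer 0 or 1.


Step 1: Evaluate inner node
  1 OR 1 = 1
Step 2: Evaluate root node
  1 AND 0 = 0

0


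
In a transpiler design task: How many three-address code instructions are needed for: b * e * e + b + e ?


Expression: b * e * e + b + e
Generating three-address code (respecting * over +/- precedence):
  Instruction 1: t1 = b * e
  Instruction 2: t2 = t1 * e
  Instruction 3: t3 = t2 + b
  Instruction 4: t4 = t3 + e
Total instructions: 4

4


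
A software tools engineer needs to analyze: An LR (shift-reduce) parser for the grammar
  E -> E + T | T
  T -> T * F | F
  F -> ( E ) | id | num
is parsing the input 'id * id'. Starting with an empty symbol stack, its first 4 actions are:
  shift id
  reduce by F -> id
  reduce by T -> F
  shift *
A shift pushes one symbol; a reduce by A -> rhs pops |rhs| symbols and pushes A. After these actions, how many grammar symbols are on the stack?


Tracking the symbol stack through each action:
  Action 1: shift 'id' : push -> stack = [id] (size 1)
  Action 2: reduce by F -> id : pop 1, push F -> stack = [F] (size 1)
  Action 3: reduce by T -> F : pop 1, push T -> stack = [T] (size 1)
  Action 4: shift '*' : push -> stack = [T, *] (size 2)
Final stack size: 2

2


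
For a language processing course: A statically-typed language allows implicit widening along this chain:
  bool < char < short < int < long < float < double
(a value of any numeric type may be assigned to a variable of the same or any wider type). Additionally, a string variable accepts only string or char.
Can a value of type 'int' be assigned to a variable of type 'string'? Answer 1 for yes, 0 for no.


Target variable type: string
Source value type: int
Rule: string accepts only {string, char}
  source 'int' in {string, char}? No
Result: 0

0


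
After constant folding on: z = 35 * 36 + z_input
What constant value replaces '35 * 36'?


Identifying constant sub-expression:
  Original: z = 35 * 36 + z_input
  35 and 36 are both compile-time constants
  Evaluating: 35 * 36 = 1260
  After folding: z = 1260 + z_input

1260


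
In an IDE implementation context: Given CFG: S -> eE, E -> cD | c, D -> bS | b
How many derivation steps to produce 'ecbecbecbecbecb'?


Grammar: S -> eE, E -> cD | c, D -> bS | b
Deriving 'ecbecbecbecbecb':
Step 1: S -> eE => eE
Step 2: E -> cD => ecD
Step 3: D -> bS => ecbS
Step 4: S -> eE => ecbeE
Step 5: E -> cD => ecbecD
Step 6: D -> bS => ecbecbS
Step 7: S -> eE => ecbecbeE
Step 8: E -> cD => ecbecbecD
Step 9: D -> bS => ecbecbecbS
Step 10: S -> eE => ecbecbecbeE
Step 11: E -> cD => ecbecbecbecD
Step 12: D -> bS => ecbecbecbecbS
Step 13: S -> eE => ecbecbecbecbeE
Step 14: E -> cD => ecbecbecbecbecD
Step 15: D -> b => ecbecbecbecbecb
Total derivation steps: 15

15


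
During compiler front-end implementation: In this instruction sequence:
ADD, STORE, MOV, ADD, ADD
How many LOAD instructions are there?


Scanning instruction sequence for LOAD:
  Position 1: ADD
  Position 2: STORE
  Position 3: MOV
  Position 4: ADD
  Position 5: ADD
Matches at positions: []
Total LOAD count: 0

0


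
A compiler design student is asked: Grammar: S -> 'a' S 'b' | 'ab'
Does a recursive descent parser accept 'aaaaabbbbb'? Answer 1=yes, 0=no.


Grammar accepts strings of the form a^n b^n (n >= 1)
Word: 'aaaaabbbbb'
Counting: 5 a's and 5 b's
Check: 5 == 5? Yes
Derivation (S -> aSb applied 4 time(s), then S -> ab): S => aSb => aaSbb => aaaSbbb => aaaaSbbbb => aaaaabbbbb
Accepted

1


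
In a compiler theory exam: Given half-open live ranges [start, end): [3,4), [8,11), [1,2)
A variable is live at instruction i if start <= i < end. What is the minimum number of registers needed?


Live ranges:
  Var0: [3, 4)
  Var1: [8, 11)
  Var2: [1, 2)
Sweep-line events (position, delta, active):
  pos=1 start -> active=1
  pos=2 end -> active=0
  pos=3 start -> active=1
  pos=4 end -> active=0
  pos=8 start -> active=1
  pos=11 end -> active=0
Maximum simultaneous active: 1
Minimum registers needed: 1

1


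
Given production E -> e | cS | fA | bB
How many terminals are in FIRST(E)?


Production: E -> e | cS | fA | bB
Examining each alternative for leading terminals:
  E -> e : first terminal = 'e'
  E -> cS : first terminal = 'c'
  E -> fA : first terminal = 'f'
  E -> bB : first terminal = 'b'
FIRST(E) = {b, c, e, f}
Count: 4

4


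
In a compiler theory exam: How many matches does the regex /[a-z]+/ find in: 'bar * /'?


Pattern: /[a-z]+/ (identifiers)
Input: 'bar * /'
Scanning for matches:
  Match 1: 'bar'
Total matches: 1

1


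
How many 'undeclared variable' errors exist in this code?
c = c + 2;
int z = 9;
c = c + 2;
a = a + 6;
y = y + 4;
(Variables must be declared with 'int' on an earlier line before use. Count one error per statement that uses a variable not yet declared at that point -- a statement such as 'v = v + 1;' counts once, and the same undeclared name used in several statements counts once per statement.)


Scanning code line by line:
  Line 1: use 'c' -> ERROR (undeclared)
  Line 2: declare 'z' -> declared = ['z']
  Line 3: use 'c' -> ERROR (undeclared)
  Line 4: use 'a' -> ERROR (undeclared)
  Line 5: use 'y' -> ERROR (undeclared)
Total undeclared variable errors: 4

4


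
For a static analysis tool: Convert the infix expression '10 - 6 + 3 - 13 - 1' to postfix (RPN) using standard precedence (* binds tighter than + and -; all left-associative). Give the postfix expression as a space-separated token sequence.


Applying the shunting-yard algorithm:
  Operand 10 -> output
  Push '-' onto operator stack -> op-stack: [-]
  Operand 6 -> output
  See '+' (prec 1); top '-' (prec 1) >= it -> pop '-' to output
  Push '+' onto operator stack -> op-stack: [+]
  Operand 3 -> output
  See '-' (prec 1); top '+' (prec 1) >= it -> pop '+' to output
  Push '-' onto operator stack -> op-stack: [-]
  Operand 13 -> output
  See '-' (prec 1); top '-' (prec 1) >= it -> pop '-' to output
  Push '-' onto operator stack -> op-stack: [-]
  Operand 1 -> output
  End of input: pop '-' to output
Postfix result: 10 6 - 3 + 13 - 1 -

10 6 - 3 + 13 - 1 -


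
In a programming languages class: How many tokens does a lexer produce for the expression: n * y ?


Scanning 'n * y'
Token 1: 'n' -> identifier
Token 2: '*' -> operator
Token 3: 'y' -> identifier
Total tokens: 3

3


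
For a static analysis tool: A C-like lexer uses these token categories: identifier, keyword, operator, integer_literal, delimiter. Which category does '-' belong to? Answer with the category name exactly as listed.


Token: '-'
Checking categories:
  identifier: no
  integer_literal: no
  operator: YES
  keyword: no
  delimiter: no
Category: operator

operator


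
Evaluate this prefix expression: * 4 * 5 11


Parsing prefix expression: * 4 * 5 11
Step 1: Innermost operation '* 5 11'
  5 * 11 = 55
Step 2: Outer operation '* 4 [55]'
  4 * 55 = 220

220


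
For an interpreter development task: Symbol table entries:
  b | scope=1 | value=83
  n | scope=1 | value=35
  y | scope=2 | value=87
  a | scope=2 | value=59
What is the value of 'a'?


Searching symbol table for 'a':
  b | scope=1 | value=83
  n | scope=1 | value=35
  y | scope=2 | value=87
  a | scope=2 | value=59 <- MATCH
Found 'a' at scope 2 with value 59

59
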